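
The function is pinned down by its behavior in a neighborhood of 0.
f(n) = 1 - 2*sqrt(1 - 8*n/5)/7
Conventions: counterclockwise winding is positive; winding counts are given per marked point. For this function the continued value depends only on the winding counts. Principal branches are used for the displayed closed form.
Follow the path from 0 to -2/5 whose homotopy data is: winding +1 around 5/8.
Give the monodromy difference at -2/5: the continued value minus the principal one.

Continued minus principal equals (4/35)*sqrt(41).

The rational part is single-valued and drops out of the difference; each branch term changes only by its own monodromy.
(-2/7)*sqrt(1 - n/(5/8)): winding +1 is odd, the square root flips sign, contributing -2*(-2/7)*sqrt(1 - (-2/5)/(5/8)) = -2*(-2/7)*sqrt(41/25) = (4/35)*sqrt(41).
Summing the contributions at n = -2/5 gives (4/35)*sqrt(41).


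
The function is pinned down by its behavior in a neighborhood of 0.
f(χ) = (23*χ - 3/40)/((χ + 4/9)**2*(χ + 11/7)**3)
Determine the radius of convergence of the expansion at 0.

The radius of convergence is 4/9.

Denominator factor (χ + 4/9)^2: pole of order 2 at -4/9, modulus 4/9.
Denominator factor (χ + 11/7)^3: pole of order 3 at -11/7, modulus 11/7.
The radius of convergence is the smallest modulus among the singular points: 4/9.


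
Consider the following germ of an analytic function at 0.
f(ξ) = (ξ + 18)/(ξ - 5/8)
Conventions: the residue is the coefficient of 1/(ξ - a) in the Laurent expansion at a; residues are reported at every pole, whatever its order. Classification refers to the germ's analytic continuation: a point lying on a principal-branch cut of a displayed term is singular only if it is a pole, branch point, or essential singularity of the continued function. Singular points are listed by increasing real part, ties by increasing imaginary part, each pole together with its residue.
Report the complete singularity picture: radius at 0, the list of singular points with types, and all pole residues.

Radius of convergence at 0: 5/8.
At 5/8: a pole of order 1; residue 149/8.

Denominator factor (ξ - 5/8): pole of order 1 at 5/8, modulus 5/8.
The radius of convergence is the smallest modulus among the singular points: 5/8.
At the order-1 pole 5/8 set g(ξ) = (ξ - (5/8))*f(ξ) = ξ + 18.
Simple pole: residue = g(a) at a = 5/8, which is 149/8.


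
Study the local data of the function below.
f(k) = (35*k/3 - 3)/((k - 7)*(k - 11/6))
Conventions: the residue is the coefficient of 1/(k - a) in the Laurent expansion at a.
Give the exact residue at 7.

At the order-1 pole 7 set g(k) = (k - (7))*f(k) = (35*k/3 - 3)/(k - 11/6).
Simple pole: residue = g(a) at a = 7, which is 472/31.

The residue is 472/31.


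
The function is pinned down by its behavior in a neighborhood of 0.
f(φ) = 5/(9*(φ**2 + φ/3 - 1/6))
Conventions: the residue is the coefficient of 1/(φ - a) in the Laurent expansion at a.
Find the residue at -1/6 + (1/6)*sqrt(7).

The residue is (5/21)*sqrt(7).

The factor φ**2 + φ/3 - 1/6 splits as (φ - a)(φ - a') with a = -1/6 + (1/6)*sqrt(7), a' = -1/6 - (1/6)*sqrt(7). At the order-1 pole a set g(φ) = (φ - a)*f(φ) = [5/9] / (φ - a').
Simple pole: residue = g(a) at a = -1/6 + (1/6)*sqrt(7), which is (5/21)*sqrt(7).


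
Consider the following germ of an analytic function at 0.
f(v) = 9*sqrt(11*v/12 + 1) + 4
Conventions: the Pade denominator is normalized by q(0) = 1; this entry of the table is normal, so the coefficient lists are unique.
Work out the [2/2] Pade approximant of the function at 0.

The Pade approximant has numerator coefficients [13, 209/16, 5929/2304]; denominator coefficients [1, 11/16, 121/2304].

Taylor coefficients needed (expand at 0): a_0 = 13, a_1 = 33/8, a_2 = -121/128, a_3 = 1331/3072, a_4 = -73205/294912.
Write the denominator as Q(v) = 1 + q1*v + q2*v^2. Requiring Q*f - P = O(v^5) with deg P <= 2 kills the coefficients of v^3..v^4 in Q*f:
  v^3: a_3 + q1*a_2 + q2*a_1 = 0, i.e. 1331/3072 + (-121/128)*q1 + (33/8)*q2 = 0.
  v^4: a_4 + q1*a_3 + q2*a_2 = 0, i.e. -73205/294912 + (1331/3072)*q1 + (-121/128)*q2 = 0.
Solving this linear system: q1 = 11/16, q2 = 121/2304.
The numerator is Q*f truncated at degree 2: P0 = a_0 = 13; P1 = a_1 + q1*a_0 = 209/16; P2 = a_2 + q1*a_1 + q2*a_0 = 5929/2304.


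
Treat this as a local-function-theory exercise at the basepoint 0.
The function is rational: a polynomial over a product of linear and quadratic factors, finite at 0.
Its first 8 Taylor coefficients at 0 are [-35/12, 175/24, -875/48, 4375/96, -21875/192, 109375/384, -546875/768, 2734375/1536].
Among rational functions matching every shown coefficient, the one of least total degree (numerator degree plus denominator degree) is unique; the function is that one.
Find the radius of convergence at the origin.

The radius of convergence is 2/5.

No rational of total degree below 1 reproduces all 8 coefficients; solving the [0/1] Pade equations on them gives f(ε) = -7/(6*(ε + 2/5)), whose expansion matches every shown term.
Denominator factor (ε + 2/5): pole of order 1 at -2/5, modulus 2/5.
The radius of convergence is the smallest modulus among the singular points: 2/5.


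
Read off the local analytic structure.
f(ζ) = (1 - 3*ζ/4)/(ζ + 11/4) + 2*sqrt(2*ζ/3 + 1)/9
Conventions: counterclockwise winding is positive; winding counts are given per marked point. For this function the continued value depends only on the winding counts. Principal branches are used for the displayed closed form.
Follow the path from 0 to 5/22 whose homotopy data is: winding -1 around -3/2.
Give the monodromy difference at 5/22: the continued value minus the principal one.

Continued minus principal equals -(4/297)*sqrt(1254).

The rational part is single-valued and drops out of the difference; each branch term changes only by its own monodromy.
(2/9)*sqrt(1 - ζ/(-3/2)): winding -1 is odd, the square root flips sign, contributing -2*(2/9)*sqrt(1 - (5/22)/(-3/2)) = -2*(2/9)*sqrt(38/33) = -(4/297)*sqrt(1254).
Summing the contributions at ζ = 5/22 gives -(4/297)*sqrt(1254).


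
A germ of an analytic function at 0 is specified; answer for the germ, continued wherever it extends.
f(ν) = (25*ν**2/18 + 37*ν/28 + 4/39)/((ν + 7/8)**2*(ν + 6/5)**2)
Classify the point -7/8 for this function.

The point is a pole of order 2.

The denominator factor ν + 7/8 vanishes at -7/8 and appears to the power 2; the numerator there equals 145/14976, nonzero, and no other factor vanishes.
Hence a pole whose order is the multiplicity, 2.


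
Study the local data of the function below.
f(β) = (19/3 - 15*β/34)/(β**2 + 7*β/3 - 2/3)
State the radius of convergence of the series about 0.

The radius of convergence is -7/6 + (1/6)*sqrt(73).

Denominator factor (β**2 + 7*β/3 - 2/3): discriminant 73/9, real irrational roots -7/6 + (1/6)*sqrt(73) and -7/6 - (1/6)*sqrt(73); poles of order 1, moduli -7/6 + (1/6)*sqrt(73) and 7/6 + (1/6)*sqrt(73).
The radius of convergence is the smallest modulus among the singular points: -7/6 + (1/6)*sqrt(73).


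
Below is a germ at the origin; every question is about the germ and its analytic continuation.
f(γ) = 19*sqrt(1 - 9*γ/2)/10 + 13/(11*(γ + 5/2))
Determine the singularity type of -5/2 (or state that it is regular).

The point is a pole of order 1.

The denominator factor γ + 5/2 vanishes at -5/2 and appears to the power 1; the numerator there equals 13/11, nonzero, and no other factor vanishes.
The branch terms are analytic at this point.
Hence a pole whose order is the multiplicity, 1.


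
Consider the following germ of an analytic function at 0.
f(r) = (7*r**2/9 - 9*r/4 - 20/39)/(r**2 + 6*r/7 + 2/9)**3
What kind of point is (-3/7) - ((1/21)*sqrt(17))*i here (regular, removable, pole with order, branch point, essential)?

The denominator factor r**2 + 6*r/7 + 2/9 vanishes at (-3/7) - ((1/21)*sqrt(17))*i and appears to the power 3; the numerator there equals (2377/4212) + ((5/36)*sqrt(17))*i, nonzero, and no other factor vanishes.
Hence a pole whose order is the multiplicity, 3.

The point is a pole of order 3.


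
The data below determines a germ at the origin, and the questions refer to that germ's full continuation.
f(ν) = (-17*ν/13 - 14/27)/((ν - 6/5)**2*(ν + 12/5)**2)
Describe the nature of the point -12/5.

The denominator factor ν + 12/5 vanishes at -12/5 and appears to the power 2; the numerator there equals 4598/1755, nonzero, and no other factor vanishes.
Hence a pole whose order is the multiplicity, 2.

The point is a pole of order 2.


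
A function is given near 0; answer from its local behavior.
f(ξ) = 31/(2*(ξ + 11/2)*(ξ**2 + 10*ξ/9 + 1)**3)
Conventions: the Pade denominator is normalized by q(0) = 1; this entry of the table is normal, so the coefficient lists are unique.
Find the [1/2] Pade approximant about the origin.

The Pade approximant has numerator coefficients [31/11, -2301254/644787]; denominator coefficients [1, 1449950/644787, 5528579/1934361].

Taylor coefficients needed (expand at 0): a_0 = 31/11, a_1 = -3596/363, a_2 = 511097/35937, a_3 = -39152318/10673289.
Write the denominator as Q(ξ) = 1 + q1*ξ + q2*ξ^2. Requiring Q*f - P = O(ξ^4) with deg P <= 1 kills the coefficients of ξ^2..ξ^3 in Q*f:
  ξ^2: a_2 + q1*a_1 + q2*a_0 = 0, i.e. 511097/35937 + (-3596/363)*q1 + (31/11)*q2 = 0.
  ξ^3: a_3 + q1*a_2 + q2*a_1 = 0, i.e. -39152318/10673289 + (511097/35937)*q1 + (-3596/363)*q2 = 0.
Solving this linear system: q1 = 1449950/644787, q2 = 5528579/1934361.
The numerator is Q*f truncated at degree 1: P0 = a_0 = 31/11; P1 = a_1 + q1*a_0 = -2301254/644787.


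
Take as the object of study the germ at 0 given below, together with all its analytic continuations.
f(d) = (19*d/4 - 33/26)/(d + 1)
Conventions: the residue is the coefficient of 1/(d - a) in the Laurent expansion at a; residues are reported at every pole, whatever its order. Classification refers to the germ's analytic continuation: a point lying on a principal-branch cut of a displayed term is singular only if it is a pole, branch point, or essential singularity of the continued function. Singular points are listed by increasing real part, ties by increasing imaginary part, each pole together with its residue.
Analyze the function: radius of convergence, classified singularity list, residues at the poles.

Denominator factor (d + 1): pole of order 1 at -1, modulus 1.
The radius of convergence is the smallest modulus among the singular points: 1.
At the order-1 pole -1 set g(d) = (d - (-1))*f(d) = 19*d/4 - 33/26.
Simple pole: residue = g(a) at a = -1, which is -313/52.

Radius of convergence at 0: 1.
At -1: a pole of order 1; residue -313/52.


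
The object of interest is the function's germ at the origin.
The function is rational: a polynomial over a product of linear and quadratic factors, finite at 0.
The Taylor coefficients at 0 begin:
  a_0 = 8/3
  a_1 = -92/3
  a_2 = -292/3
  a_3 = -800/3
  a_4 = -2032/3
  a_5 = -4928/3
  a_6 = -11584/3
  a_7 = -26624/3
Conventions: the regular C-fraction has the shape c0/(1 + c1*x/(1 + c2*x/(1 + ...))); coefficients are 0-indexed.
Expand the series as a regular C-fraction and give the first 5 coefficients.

Taylor coefficients (read off): a_0 = 8/3, a_1 = -92/3, a_2 = -292/3, a_3 = -800/3, a_4 = -2032/3.
c0 = a_0 = 8/3. Peel one level at a time: if S = 1 + c*x/S' with S'(0) = 1, then c is the x-coefficient of S and S' = c*x/(S - 1).
S_1 = c0/f = 1 + (23/2)*x + (675/4)*x^2 + ...; c1 = 23/2.
S_2 = c1*x/(S_1 - 1) = 1 + (-675/46)*x + (729/529)*x^2 + ...; c2 = -675/46.
S_3 = c2*x/(S_2 - 1) = 1 + (54/575)*x + (54/625)*x^2 + ...; c3 = 54/575.
S_4 = c3*x/(S_3 - 1) = 1 + (-23/25)*x + ...; c4 = -23/25.

The regular C-fraction coefficients are [8/3, 23/2, -675/46, 54/575, -23/25].


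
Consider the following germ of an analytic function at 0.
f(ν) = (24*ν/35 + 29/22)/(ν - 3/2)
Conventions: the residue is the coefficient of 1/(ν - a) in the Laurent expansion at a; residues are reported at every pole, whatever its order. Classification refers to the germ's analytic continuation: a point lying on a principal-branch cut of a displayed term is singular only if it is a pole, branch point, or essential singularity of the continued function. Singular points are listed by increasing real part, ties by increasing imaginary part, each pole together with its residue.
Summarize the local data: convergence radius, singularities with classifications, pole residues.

Denominator factor (ν - 3/2): pole of order 1 at 3/2, modulus 3/2.
The radius of convergence is the smallest modulus among the singular points: 3/2.
At the order-1 pole 3/2 set g(ν) = (ν - (3/2))*f(ν) = 24*ν/35 + 29/22.
Simple pole: residue = g(a) at a = 3/2, which is 1807/770.

Radius of convergence at 0: 3/2.
At 3/2: a pole of order 1; residue 1807/770.


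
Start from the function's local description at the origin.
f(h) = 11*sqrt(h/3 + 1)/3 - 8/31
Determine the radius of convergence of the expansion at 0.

The radius of convergence is 3.

Branch term (11/3)*sqrt(1 - h/(-3)): its argument vanishes at h = -3, a square-root branch point, modulus 3.
The radius of convergence is the smallest modulus among the singular points: 3.


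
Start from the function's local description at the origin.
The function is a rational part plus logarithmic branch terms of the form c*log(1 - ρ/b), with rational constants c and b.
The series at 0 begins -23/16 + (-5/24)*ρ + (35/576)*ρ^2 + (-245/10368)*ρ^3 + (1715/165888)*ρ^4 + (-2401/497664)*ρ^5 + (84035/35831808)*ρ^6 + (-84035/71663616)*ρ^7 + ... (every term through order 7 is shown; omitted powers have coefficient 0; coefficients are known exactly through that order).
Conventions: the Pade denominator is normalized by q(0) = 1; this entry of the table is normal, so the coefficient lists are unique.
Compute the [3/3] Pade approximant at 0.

The Pade approximant has numerator coefficients [-23/16, -563/384, -4781/11520, -45227/1658880]; denominator coefficients [1, 7/8, 49/240, 343/34560].

Taylor coefficients needed (read off): a_0 = -23/16, a_1 = -5/24, a_2 = 35/576, a_3 = -245/10368, a_4 = 1715/165888, a_5 = -2401/497664, a_6 = 84035/35831808.
Write the denominator as Q(ρ) = 1 + q1*ρ + q2*ρ^2 + q3*ρ^3. Requiring Q*f - P = O(ρ^7) with deg P <= 3 kills the coefficients of ρ^4..ρ^6 in Q*f:
  ρ^4: a_4 + q1*a_3 + q2*a_2 + q3*a_1 = 0, i.e. 1715/165888 + (-245/10368)*q1 + (35/576)*q2 + (-5/24)*q3 = 0.
  ρ^5: a_5 + q1*a_4 + q2*a_3 + q3*a_2 = 0, i.e. -2401/497664 + (1715/165888)*q1 + (-245/10368)*q2 + (35/576)*q3 = 0.
  ρ^6: a_6 + q1*a_5 + q2*a_4 + q3*a_3 = 0, i.e. 84035/35831808 + (-2401/497664)*q1 + (1715/165888)*q2 + (-245/10368)*q3 = 0.
Solving this linear system: q1 = 7/8, q2 = 49/240, q3 = 343/34560.
The numerator is Q*f truncated at degree 3: P0 = a_0 = -23/16; P1 = a_1 + q1*a_0 = -563/384; P2 = a_2 + q1*a_1 + q2*a_0 = -4781/11520; P3 = a_3 + q1*a_2 + q2*a_1 + q3*a_0 = -45227/1658880.


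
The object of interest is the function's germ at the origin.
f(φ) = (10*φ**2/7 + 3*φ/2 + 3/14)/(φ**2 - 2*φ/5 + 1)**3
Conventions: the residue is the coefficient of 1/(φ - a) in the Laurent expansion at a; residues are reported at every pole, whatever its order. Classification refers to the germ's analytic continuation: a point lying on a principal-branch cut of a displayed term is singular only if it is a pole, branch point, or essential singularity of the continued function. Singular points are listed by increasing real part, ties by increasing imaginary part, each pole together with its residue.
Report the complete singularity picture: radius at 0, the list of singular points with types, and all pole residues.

Radius of convergence at 0: 1.
At (1/5) - ((2/5)*sqrt(6))*i: a pole of order 3; residue ((625/7168)*sqrt(6))*i.
At (1/5) + ((2/5)*sqrt(6))*i: a pole of order 3; residue -((625/7168)*sqrt(6))*i.


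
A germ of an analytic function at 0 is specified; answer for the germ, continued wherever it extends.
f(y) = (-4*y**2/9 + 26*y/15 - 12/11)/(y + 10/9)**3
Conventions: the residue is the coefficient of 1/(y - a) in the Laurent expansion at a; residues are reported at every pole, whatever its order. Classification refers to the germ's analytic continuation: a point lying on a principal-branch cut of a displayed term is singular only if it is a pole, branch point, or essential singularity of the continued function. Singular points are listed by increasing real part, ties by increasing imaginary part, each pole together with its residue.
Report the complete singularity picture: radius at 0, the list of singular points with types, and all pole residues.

Radius of convergence at 0: 10/9.
At -10/9: a pole of order 3; residue -4/9.

Denominator factor (y + 10/9)^3: pole of order 3 at -10/9, modulus 10/9.
The radius of convergence is the smallest modulus among the singular points: 10/9.
At the order-3 pole -10/9 set g(y) = (y - (-10/9))^3*f(y) = -4*y**2/9 + 26*y/15 - 12/11.
Order-3 pole: residue = g''(a)/2; g''(-10/9) = -8/9, so the residue is -4/9.


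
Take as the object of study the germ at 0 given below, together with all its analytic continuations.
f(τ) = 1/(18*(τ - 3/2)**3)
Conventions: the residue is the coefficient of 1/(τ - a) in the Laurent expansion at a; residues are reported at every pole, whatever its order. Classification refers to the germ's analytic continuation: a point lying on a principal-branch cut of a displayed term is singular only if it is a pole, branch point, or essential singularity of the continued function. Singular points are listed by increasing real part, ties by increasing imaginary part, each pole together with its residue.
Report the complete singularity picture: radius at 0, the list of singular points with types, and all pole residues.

Radius of convergence at 0: 3/2.
At 3/2: a pole of order 3; residue 0.

Denominator factor (τ - 3/2)^3: pole of order 3 at 3/2, modulus 3/2.
The radius of convergence is the smallest modulus among the singular points: 3/2.
At the order-3 pole 3/2 set g(τ) = (τ - (3/2))^3*f(τ) = 1/18.
Order-3 pole: residue = g''(a)/2; g''(3/2) = 0, so the residue is 0.


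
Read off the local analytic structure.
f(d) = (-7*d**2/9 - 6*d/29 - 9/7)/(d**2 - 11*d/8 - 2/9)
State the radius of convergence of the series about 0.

Denominator factor (d**2 - 11*d/8 - 2/9): discriminant 1601/576, real irrational roots 11/16 + (1/48)*sqrt(1601) and 11/16 - (1/48)*sqrt(1601); poles of order 1, moduli 11/16 + (1/48)*sqrt(1601) and -11/16 + (1/48)*sqrt(1601).
The radius of convergence is the smallest modulus among the singular points: -11/16 + (1/48)*sqrt(1601).

The radius of convergence is -11/16 + (1/48)*sqrt(1601).


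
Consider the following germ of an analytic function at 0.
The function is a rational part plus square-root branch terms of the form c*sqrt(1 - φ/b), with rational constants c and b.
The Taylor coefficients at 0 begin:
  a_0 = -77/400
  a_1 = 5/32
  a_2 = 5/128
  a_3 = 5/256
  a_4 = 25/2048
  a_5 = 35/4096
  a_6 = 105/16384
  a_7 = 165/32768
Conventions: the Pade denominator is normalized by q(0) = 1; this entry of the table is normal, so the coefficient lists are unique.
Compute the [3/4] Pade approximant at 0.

Taylor coefficients needed (read off): a_0 = -77/400, a_1 = 5/32, a_2 = 5/128, a_3 = 5/256, a_4 = 25/2048, a_5 = 35/4096, a_6 = 105/16384, a_7 = 165/32768.
Write the denominator as Q(φ) = 1 + q1*φ + q2*φ^2 + q3*φ^3 + q4*φ^4. Requiring Q*f - P = O(φ^8) with deg P <= 3 kills the coefficients of φ^4..φ^7 in Q*f:
  φ^4: a_4 + q1*a_3 + q2*a_2 + q3*a_1 + q4*a_0 = 0, i.e. 25/2048 + (5/256)*q1 + (5/128)*q2 + (5/32)*q3 + (-77/400)*q4 = 0.
  φ^5: a_5 + q1*a_4 + q2*a_3 + q3*a_2 + q4*a_1 = 0, i.e. 35/4096 + (25/2048)*q1 + (5/256)*q2 + (5/128)*q3 + (5/32)*q4 = 0.
  φ^6: a_6 + q1*a_5 + q2*a_4 + q3*a_3 + q4*a_2 = 0, i.e. 105/16384 + (35/4096)*q1 + (25/2048)*q2 + (5/256)*q3 + (5/128)*q4 = 0.
  φ^7: a_7 + q1*a_6 + q2*a_5 + q3*a_4 + q4*a_3 = 0, i.e. 165/32768 + (105/16384)*q1 + (35/4096)*q2 + (25/2048)*q3 + (5/256)*q4 = 0.
Solving this linear system: q1 = -1178/827, q2 = 1755/3308, q3 = -113/3308, q4 = -125/105856.
The numerator is Q*f truncated at degree 3: P0 = a_0 = -77/400; P1 = a_1 + q1*a_0 = 284787/661600; P2 = a_2 + q1*a_1 + q2*a_0 = -151179/529280; P3 = a_3 + q1*a_2 + q2*a_1 + q3*a_0 = 282429/5292800.

The Pade approximant has numerator coefficients [-77/400, 284787/661600, -151179/529280, 282429/5292800]; denominator coefficients [1, -1178/827, 1755/3308, -113/3308, -125/105856].


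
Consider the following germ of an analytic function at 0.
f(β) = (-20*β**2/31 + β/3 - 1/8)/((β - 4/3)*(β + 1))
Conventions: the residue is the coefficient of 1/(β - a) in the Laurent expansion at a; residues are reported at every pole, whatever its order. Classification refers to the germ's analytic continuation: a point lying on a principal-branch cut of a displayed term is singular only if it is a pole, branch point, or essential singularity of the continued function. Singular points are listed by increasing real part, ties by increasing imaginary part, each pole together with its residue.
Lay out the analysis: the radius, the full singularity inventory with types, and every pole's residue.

Radius of convergence at 0: 1.
At -1: a pole of order 1; residue 821/1736.
At 4/3: a pole of order 1; residue -1847/5208.

Denominator factor (β + 1): pole of order 1 at -1, modulus 1.
Denominator factor (β - 4/3): pole of order 1 at 4/3, modulus 4/3.
The radius of convergence is the smallest modulus among the singular points: 1.
At the order-1 pole -1 set g(β) = (β - (-1))*f(β) = (-20*β**2/31 + β/3 - 1/8)/(β - 4/3).
Simple pole: residue = g(a) at a = -1, which is 821/1736.
At the order-1 pole 4/3 set g(β) = (β - (4/3))*f(β) = (-20*β**2/31 + β/3 - 1/8)/(β + 1).
Simple pole: residue = g(a) at a = 4/3, which is -1847/5208.
List the singular points by increasing real part (a conjugate pair: the negative imaginary part first).


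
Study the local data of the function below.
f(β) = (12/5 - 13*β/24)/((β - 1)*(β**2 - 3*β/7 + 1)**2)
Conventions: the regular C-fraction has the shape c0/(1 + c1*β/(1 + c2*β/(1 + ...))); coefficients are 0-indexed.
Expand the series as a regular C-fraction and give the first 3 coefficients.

The regular C-fraction coefficients are [-12/5, -3289/2016, 10862161/6630624].

Taylor coefficients (expand at 0): a_0 = -12/5, a_1 = -3289/840, a_2 = 31/1176.
c0 = a_0 = -12/5. Peel one level at a time: if S = 1 + c*β/S' with S'(0) = 1, then c is the β-coefficient of S and S' = c*β/(S - 1).
S_1 = c0/f = 1 + (-3289/2016)*β + (10862161/4064256)*β^2 + ...; c1 = -3289/2016.
S_2 = c1*β/(S_1 - 1) = 1 + (10862161/6630624)*β + ...; c2 = 10862161/6630624.


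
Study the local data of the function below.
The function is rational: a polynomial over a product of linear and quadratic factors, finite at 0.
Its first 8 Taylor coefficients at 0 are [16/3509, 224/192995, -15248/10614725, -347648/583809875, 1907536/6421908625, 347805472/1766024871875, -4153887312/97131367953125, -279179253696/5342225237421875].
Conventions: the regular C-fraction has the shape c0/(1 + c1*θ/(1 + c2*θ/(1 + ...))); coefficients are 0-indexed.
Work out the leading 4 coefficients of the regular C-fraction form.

Taylor coefficients (read off): a_0 = 16/3509, a_1 = 224/192995, a_2 = -15248/10614725, a_3 = -347648/583809875.
c0 = a_0 = 16/3509. Peel one level at a time: if S = 1 + c*θ/S' with S'(0) = 1, then c is the θ-coefficient of S and S' = c*θ/(S - 1).
S_1 = c0/f = 1 + (-14/55)*θ + (1149/3025)*θ^2 + ...; c1 = -14/55.
S_2 = c1*θ/(S_1 - 1) = 1 + (1149/770)*θ + (1212401/592900)*θ^2 + ...; c2 = 1149/770.
S_3 = c2*θ/(S_2 - 1) = 1 + (-1212401/884730)*θ + ...; c3 = -1212401/884730.

The regular C-fraction coefficients are [16/3509, -14/55, 1149/770, -1212401/884730].


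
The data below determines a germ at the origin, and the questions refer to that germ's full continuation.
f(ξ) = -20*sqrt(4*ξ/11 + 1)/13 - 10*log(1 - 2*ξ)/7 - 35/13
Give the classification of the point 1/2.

The point is a logarithmic branch point.

The term (-10/7)*log(1 - ξ/(1/2)) has argument 1 - 1/2/(1/2) = 0 at 1/2: a logarithmic (infinitely-sheeted) branch point; the remaining terms are analytic or single-valued there.


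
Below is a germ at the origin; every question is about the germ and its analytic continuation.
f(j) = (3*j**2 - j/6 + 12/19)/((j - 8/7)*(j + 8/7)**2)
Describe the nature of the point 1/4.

Denominator factors: j - 8/7 = -25/28 at j = 1/4; j + 8/7 = 39/28 at j = 1/4 — none vanishes.
So the germ continues analytically to 1/4.

The point is a regular point.


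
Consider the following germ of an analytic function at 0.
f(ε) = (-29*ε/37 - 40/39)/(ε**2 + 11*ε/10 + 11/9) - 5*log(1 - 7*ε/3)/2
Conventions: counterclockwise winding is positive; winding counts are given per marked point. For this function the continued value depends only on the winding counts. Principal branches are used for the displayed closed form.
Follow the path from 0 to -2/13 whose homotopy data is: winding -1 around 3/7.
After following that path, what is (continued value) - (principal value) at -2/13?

The rational part is single-valued and drops out of the difference; each branch term changes only by its own monodromy.
(-5/2)*log(1 - ε/(3/7)): each positive loop around 3/7 adds 2*pi*i to the log, so winding -1 contributes (-5/2)*(-1)*2*pi*i = (5)*pi*i.
Summing the contributions at ε = -2/13 gives (5)*pi*i.

Continued minus principal equals (5)*pi*i.


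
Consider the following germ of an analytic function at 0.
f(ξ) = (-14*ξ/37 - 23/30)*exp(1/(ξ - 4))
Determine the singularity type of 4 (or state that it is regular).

The exponent 1/(ξ - (4)) has a pole at 4, so exp(1/(ξ - (4))) takes every nonzero value near it: an essential singularity (not a pole of any order).

The point is an essential singularity.


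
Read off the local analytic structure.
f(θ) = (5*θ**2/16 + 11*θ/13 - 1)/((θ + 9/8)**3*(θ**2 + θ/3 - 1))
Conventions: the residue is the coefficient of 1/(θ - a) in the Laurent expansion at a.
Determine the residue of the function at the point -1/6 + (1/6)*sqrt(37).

The residue is -90695888/40131 + (551680624/1484847)*sqrt(37).

The factor θ**2 + θ/3 - 1 splits as (θ - a)(θ - a') with a = -1/6 + (1/6)*sqrt(37), a' = -1/6 - (1/6)*sqrt(37). At the order-1 pole a set g(θ) = (θ - a)*f(θ) = [(5*θ**2/16 + 11*θ/13 - 1)/(θ + 9/8)**3] / (θ - a').
Simple pole: residue = g(a) at a = -1/6 + (1/6)*sqrt(37), which is -90695888/40131 + (551680624/1484847)*sqrt(37).


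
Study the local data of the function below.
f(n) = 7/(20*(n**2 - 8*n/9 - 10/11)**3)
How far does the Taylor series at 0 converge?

The radius of convergence is -4/9 + (1/99)*sqrt(10846).

Denominator factor (n**2 - 8*n/9 - 10/11)^3: discriminant 3944/891, real irrational roots 4/9 + (1/99)*sqrt(10846) and 4/9 - (1/99)*sqrt(10846); poles of order 3, moduli 4/9 + (1/99)*sqrt(10846) and -4/9 + (1/99)*sqrt(10846).
The radius of convergence is the smallest modulus among the singular points: -4/9 + (1/99)*sqrt(10846).


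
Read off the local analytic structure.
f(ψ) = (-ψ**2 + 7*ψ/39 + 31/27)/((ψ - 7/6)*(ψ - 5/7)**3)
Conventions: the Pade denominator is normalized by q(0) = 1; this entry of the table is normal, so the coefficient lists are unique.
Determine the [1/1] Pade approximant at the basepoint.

The Pade approximant has numerator coefficients [3038/1125, 2591729609/448110000]; denominator coefficients [1, -1317643/428960].

Taylor coefficients needed (expand at 0): a_0 = 3038/1125, a_1 = 343168/24375, a_2 = 5270572/121875.
Write the denominator as Q(ψ) = 1 + q1*ψ. Requiring Q*f - P = O(ψ^3) with deg P <= 1 kills the coefficients of ψ^2..ψ^2 in Q*f:
  ψ^2: a_2 + q1*a_1 = 0, i.e. 5270572/121875 + (343168/24375)*q1 = 0.
Solving this linear system: q1 = -1317643/428960.
The numerator is Q*f truncated at degree 1: P0 = a_0 = 3038/1125; P1 = a_1 + q1*a_0 = 2591729609/448110000.


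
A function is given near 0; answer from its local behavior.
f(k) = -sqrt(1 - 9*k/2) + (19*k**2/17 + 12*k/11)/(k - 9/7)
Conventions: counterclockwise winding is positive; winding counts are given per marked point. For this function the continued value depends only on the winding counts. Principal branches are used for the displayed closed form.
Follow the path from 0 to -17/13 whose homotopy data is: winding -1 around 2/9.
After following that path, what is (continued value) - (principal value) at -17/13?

Continued minus principal equals (1/13)*sqrt(4654).

The rational part is single-valued and drops out of the difference; each branch term changes only by its own monodromy.
(-1)*sqrt(1 - k/(2/9)): winding -1 is odd, the square root flips sign, contributing -2*(-1)*sqrt(1 - (-17/13)/(2/9)) = -2*(-1)*sqrt(179/26) = (1/13)*sqrt(4654).
Summing the contributions at k = -17/13 gives (1/13)*sqrt(4654).


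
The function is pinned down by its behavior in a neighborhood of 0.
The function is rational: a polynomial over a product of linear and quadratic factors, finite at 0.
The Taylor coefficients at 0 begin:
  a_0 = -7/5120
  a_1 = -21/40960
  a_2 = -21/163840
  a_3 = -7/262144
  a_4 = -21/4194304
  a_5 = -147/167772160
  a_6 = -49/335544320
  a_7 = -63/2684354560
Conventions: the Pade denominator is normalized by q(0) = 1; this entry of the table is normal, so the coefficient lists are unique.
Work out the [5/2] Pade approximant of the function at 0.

Taylor coefficients needed (read off): a_0 = -7/5120, a_1 = -21/40960, a_2 = -21/163840, a_3 = -7/262144, a_4 = -21/4194304, a_5 = -147/167772160, a_6 = -49/335544320, a_7 = -63/2684354560.
Write the denominator as Q(τ) = 1 + q1*τ + q2*τ^2. Requiring Q*f - P = O(τ^8) with deg P <= 5 kills the coefficients of τ^6..τ^7 in Q*f:
  τ^6: a_6 + q1*a_5 + q2*a_4 = 0, i.e. -49/335544320 + (-147/167772160)*q1 + (-21/4194304)*q2 = 0.
  τ^7: a_7 + q1*a_6 + q2*a_5 = 0, i.e. -63/2684354560 + (-49/335544320)*q1 + (-147/167772160)*q2 = 0.
Solving this linear system: q1 = -2/7, q2 = 1/48.
The numerator is Q*f truncated at degree 5: P0 = a_0 = -7/5120; P1 = a_1 + q1*a_0 = -1/8192; P2 = a_2 + q1*a_1 + q2*a_0 = -1/98304; P3 = a_3 + q1*a_2 + q2*a_1 = -1/1310720; P4 = a_4 + q1*a_3 + q2*a_2 = -1/20971520; P5 = a_5 + q1*a_4 + q2*a_3 = -1/503316480.

The Pade approximant has numerator coefficients [-7/5120, -1/8192, -1/98304, -1/1310720, -1/20971520, -1/503316480]; denominator coefficients [1, -2/7, 1/48].


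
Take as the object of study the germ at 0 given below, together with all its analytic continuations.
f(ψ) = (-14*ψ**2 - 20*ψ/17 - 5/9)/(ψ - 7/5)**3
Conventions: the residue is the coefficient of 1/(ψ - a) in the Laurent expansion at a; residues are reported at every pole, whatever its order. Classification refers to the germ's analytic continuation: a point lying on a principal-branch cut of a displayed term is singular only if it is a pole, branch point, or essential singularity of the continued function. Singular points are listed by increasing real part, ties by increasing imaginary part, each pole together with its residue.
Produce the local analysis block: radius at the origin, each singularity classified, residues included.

Radius of convergence at 0: 7/5.
At 7/5: a pole of order 3; residue -14.

Denominator factor (ψ - 7/5)^3: pole of order 3 at 7/5, modulus 7/5.
The radius of convergence is the smallest modulus among the singular points: 7/5.
At the order-3 pole 7/5 set g(ψ) = (ψ - (7/5))^3*f(ψ) = -14*ψ**2 - 20*ψ/17 - 5/9.
Order-3 pole: residue = g''(a)/2; g''(7/5) = -28, so the residue is -14.


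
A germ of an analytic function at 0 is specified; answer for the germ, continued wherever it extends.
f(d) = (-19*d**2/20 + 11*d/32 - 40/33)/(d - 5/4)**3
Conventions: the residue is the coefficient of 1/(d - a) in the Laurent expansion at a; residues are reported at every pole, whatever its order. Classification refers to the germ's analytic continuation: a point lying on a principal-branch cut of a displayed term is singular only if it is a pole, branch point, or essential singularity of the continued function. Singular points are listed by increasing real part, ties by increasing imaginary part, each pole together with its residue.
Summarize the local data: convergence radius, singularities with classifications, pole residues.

Denominator factor (d - 5/4)^3: pole of order 3 at 5/4, modulus 5/4.
The radius of convergence is the smallest modulus among the singular points: 5/4.
At the order-3 pole 5/4 set g(d) = (d - (5/4))^3*f(d) = -19*d**2/20 + 11*d/32 - 40/33.
Order-3 pole: residue = g''(a)/2; g''(5/4) = -19/10, so the residue is -19/20.

Radius of convergence at 0: 5/4.
At 5/4: a pole of order 3; residue -19/20.


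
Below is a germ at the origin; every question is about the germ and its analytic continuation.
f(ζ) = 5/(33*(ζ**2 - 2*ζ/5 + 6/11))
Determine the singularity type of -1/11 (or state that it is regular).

Denominator factors: ζ**2 - 2*ζ/5 + 6/11 = 357/605 at ζ = -1/11 — none vanishes.
So the germ continues analytically to -1/11.

The point is a regular point.


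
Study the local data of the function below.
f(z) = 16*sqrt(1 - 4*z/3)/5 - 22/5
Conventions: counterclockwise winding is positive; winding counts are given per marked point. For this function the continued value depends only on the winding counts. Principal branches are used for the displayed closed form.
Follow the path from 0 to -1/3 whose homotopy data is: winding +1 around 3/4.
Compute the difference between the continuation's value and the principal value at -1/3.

Continued minus principal equals -(32/15)*sqrt(13).

The rational part is single-valued and drops out of the difference; each branch term changes only by its own monodromy.
(16/5)*sqrt(1 - z/(3/4)): winding +1 is odd, the square root flips sign, contributing -2*(16/5)*sqrt(1 - (-1/3)/(3/4)) = -2*(16/5)*sqrt(13/9) = -(32/15)*sqrt(13).
Summing the contributions at z = -1/3 gives -(32/15)*sqrt(13).


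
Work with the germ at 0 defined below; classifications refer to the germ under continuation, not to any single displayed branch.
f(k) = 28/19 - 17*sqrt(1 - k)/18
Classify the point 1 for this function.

The point is an algebraic (square-root) branch point.

The term (-17/18)*sqrt(1 - k/(1)) has argument 1 - 1/(1) = 0 at 1: a square-root (algebraic, two-sheeted) branch point; the remaining terms are analytic or single-valued there.


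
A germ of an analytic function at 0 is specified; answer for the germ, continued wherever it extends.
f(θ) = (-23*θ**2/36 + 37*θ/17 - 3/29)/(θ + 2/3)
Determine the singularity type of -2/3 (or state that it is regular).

The point is a pole of order 1.

The denominator factor θ + 2/3 vanishes at -2/3 and appears to the power 1; the numerator there equals -73412/39933, nonzero, and no other factor vanishes.
Hence a pole whose order is the multiplicity, 1.


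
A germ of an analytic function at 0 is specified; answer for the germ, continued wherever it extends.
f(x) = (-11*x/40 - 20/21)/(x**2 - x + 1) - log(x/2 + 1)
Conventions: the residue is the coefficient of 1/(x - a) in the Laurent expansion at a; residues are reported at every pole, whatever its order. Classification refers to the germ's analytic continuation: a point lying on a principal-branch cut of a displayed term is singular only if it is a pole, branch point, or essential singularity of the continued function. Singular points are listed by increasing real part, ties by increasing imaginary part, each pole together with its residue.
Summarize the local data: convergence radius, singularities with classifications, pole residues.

Denominator factor (x**2 - x + 1): discriminant -3, complex-conjugate roots (1/2) + ((1/2)*sqrt(3))*i and (1/2) - ((1/2)*sqrt(3))*i; poles of order 1, moduli 1 and 1.
Branch term (-1)*log(1 - x/(-2)): its argument vanishes at x = -2, a logarithmic branch point, modulus 2.
The radius of convergence is the smallest modulus among the singular points: 1.
The branch term is analytic at (1/2) - ((1/2)*sqrt(3))*i and contributes nothing to the residue; only the rational part matters.
The factor x**2 - x + 1 splits as (x - a)(x - a') with a = (1/2) - ((1/2)*sqrt(3))*i, a' = (1/2) + ((1/2)*sqrt(3))*i. At the order-1 pole a set g(x) = (x - a)*(rational part) = [-11*x/40 - 20/21] / (x - a').
Simple pole: residue = g(a) at a = (1/2) - ((1/2)*sqrt(3))*i, which is (-11/80) - ((1831/5040)*sqrt(3))*i.
The branch term is analytic at (1/2) + ((1/2)*sqrt(3))*i and contributes nothing to the residue; only the rational part matters.
The factor x**2 - x + 1 splits as (x - a)(x - a') with a = (1/2) + ((1/2)*sqrt(3))*i, a' = (1/2) - ((1/2)*sqrt(3))*i. At the order-1 pole a set g(x) = (x - a)*(rational part) = [-11*x/40 - 20/21] / (x - a').
Simple pole: residue = g(a) at a = (1/2) + ((1/2)*sqrt(3))*i, which is (-11/80) + ((1831/5040)*sqrt(3))*i.
List the singular points by increasing real part (a conjugate pair: the negative imaginary part first).

Radius of convergence at 0: 1.
At -2: a logarithmic branch point.
At (1/2) - ((1/2)*sqrt(3))*i: a pole of order 1; residue (-11/80) - ((1831/5040)*sqrt(3))*i.
At (1/2) + ((1/2)*sqrt(3))*i: a pole of order 1; residue (-11/80) + ((1831/5040)*sqrt(3))*i.


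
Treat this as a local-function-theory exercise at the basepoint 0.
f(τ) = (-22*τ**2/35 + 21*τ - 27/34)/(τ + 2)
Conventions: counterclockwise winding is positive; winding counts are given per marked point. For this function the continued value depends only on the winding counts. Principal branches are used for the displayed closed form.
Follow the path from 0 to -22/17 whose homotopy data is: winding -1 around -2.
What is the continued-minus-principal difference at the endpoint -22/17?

The function is rational, hence single-valued: continuing it around any pole returns the same value, so the difference is 0.

Continued minus principal equals 0.


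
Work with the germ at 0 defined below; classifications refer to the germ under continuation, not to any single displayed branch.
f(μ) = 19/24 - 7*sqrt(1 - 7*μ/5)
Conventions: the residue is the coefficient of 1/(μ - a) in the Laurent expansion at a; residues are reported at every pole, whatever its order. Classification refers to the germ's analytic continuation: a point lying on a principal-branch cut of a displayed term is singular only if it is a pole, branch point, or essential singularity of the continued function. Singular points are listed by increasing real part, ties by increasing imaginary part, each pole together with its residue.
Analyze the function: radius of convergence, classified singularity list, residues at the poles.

Branch term (-7)*sqrt(1 - μ/(5/7)): its argument vanishes at μ = 5/7, a square-root branch point, modulus 5/7.
The radius of convergence is the smallest modulus among the singular points: 5/7.

Radius of convergence at 0: 5/7.
At 5/7: an algebraic (square-root) branch point.


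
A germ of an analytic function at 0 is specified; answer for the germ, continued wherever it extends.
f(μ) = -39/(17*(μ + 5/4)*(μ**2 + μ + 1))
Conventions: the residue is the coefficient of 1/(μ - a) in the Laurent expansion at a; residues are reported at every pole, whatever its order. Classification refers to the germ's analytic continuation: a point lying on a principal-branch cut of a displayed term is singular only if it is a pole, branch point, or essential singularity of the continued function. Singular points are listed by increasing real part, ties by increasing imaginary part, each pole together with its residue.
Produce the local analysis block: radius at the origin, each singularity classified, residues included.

Radius of convergence at 0: 1.
At -5/4: a pole of order 1; residue -208/119.
At (-1/2) - ((1/2)*sqrt(3))*i: a pole of order 1; residue (104/119) - ((52/119)*sqrt(3))*i.
At (-1/2) + ((1/2)*sqrt(3))*i: a pole of order 1; residue (104/119) + ((52/119)*sqrt(3))*i.

Denominator factor (μ**2 + μ + 1): discriminant -3, complex-conjugate roots (-1/2) + ((1/2)*sqrt(3))*i and (-1/2) - ((1/2)*sqrt(3))*i; poles of order 1, moduli 1 and 1.
Denominator factor (μ + 5/4): pole of order 1 at -5/4, modulus 5/4.
The radius of convergence is the smallest modulus among the singular points: 1.
At the order-1 pole -5/4 set g(μ) = (μ - (-5/4))*f(μ) = -39/(17*(μ**2 + μ + 1)).
Simple pole: residue = g(a) at a = -5/4, which is -208/119.
The factor μ**2 + μ + 1 splits as (μ - a)(μ - a') with a = (-1/2) - ((1/2)*sqrt(3))*i, a' = (-1/2) + ((1/2)*sqrt(3))*i. At the order-1 pole a set g(μ) = (μ - a)*f(μ) = [-39/(17*(μ + 5/4))] / (μ - a').
Simple pole: residue = g(a) at a = (-1/2) - ((1/2)*sqrt(3))*i, which is (104/119) - ((52/119)*sqrt(3))*i.
The factor μ**2 + μ + 1 splits as (μ - a)(μ - a') with a = (-1/2) + ((1/2)*sqrt(3))*i, a' = (-1/2) - ((1/2)*sqrt(3))*i. At the order-1 pole a set g(μ) = (μ - a)*f(μ) = [-39/(17*(μ + 5/4))] / (μ - a').
Simple pole: residue = g(a) at a = (-1/2) + ((1/2)*sqrt(3))*i, which is (104/119) + ((52/119)*sqrt(3))*i.
List the singular points by increasing real part (a conjugate pair: the negative imaginary part first).
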